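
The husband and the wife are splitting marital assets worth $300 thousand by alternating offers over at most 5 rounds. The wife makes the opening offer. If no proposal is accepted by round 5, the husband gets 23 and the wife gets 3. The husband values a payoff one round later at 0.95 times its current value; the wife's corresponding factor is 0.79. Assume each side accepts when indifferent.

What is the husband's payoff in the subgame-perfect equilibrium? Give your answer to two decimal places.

117.72

Round 5 (the wife proposes): the husband gets 23 if talks fail, so the wife offers 23 and keeps 277.
Round 4 (the husband proposes): the wife can get 277 next round, worth 0.79 × 277 = 218.83 now. The husband offers 218.83 and keeps 300 − 218.83 = 81.17.
Round 3 (the wife proposes): the husband can get 81.17 next round, worth 0.95 × 81.17 = 77.1115 now, so the wife offers 77.1115, keeping 222.8885.
Round 2 (the husband proposes): the wife can get 222.8885 next round, worth 0.79 × 222.8885 = 176.081915 now, so the husband offers 176.081915, keeping 123.918085.
Round 1 (the wife proposes): the husband can get 123.918085 next round, worth 0.95 × 123.918085 = 117.72218075 now; the wife offers that and keeps 182.27781925.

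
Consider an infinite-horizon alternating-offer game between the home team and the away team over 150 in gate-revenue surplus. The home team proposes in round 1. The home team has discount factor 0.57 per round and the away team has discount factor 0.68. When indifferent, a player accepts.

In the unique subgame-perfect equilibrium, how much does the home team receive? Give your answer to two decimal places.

78.38

When the home team proposes, the away team accepts any offer worth at least 0.68 times what the away team would get by proposing next round; and vice versa.
This gives x = 150 − 0.68y and y = 150 − 0.57x, where x and y are each side's share when it proposes.
Hence (1 − 0.68·0.57)x = 150(1 − 0.68), i.e. 0.6124·x = 48.
x ≈ 78.3801; the away team's share is 150 − x ≈ 71.6199.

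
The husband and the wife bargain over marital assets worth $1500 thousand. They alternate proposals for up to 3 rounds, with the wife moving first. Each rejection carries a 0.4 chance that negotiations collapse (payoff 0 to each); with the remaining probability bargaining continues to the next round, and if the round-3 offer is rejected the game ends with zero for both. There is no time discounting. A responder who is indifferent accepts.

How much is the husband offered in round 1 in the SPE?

By backward induction:
Round 3 (the wife proposes): rejection yields 0 for the husband; the wife offers 0 and keeps 1500.
Round 2 (the husband proposes): rejecting gives the wife an expected 0.6 × 1500 = 900; the husband offers that and keeps 600.
Round 1 (the wife proposes): rejecting gives the husband an expected 0.6 × 600 = 360; the wife offers that and keeps 1140.

360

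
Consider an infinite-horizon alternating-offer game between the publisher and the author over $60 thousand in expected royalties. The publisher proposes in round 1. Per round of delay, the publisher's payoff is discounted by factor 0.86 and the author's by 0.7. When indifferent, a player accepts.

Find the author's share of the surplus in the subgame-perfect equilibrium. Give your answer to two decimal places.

14.77

Let x be the publisher's share when the publisher proposes and y be the author's share when the author proposes.
The author accepts iff offered ≥ 0.7·y, so x = 60 − 0.7y. Symmetrically y = 60 − 0.86x.
Substituting: x = 60 − 0.7(60 − 0.86x), giving x(1 − 0.86·0.7) = 60(1 − 0.7).
So x = 60 × 0.3 / 0.398 ≈ 45.2261, and the author receives 60 − x ≈ 14.7739.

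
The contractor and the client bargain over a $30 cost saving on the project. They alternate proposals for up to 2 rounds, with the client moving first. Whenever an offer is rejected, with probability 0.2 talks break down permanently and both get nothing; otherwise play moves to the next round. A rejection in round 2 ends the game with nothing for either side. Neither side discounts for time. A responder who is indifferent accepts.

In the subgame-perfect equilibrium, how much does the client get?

Round 2 (the contractor proposes): rejection yields 0 for the client; the contractor offers 0 and keeps 30.
Round 1 (the client proposes): rejecting gives the contractor an expected 0.8 × 30 = 24; the client offers that and keeps 6.

6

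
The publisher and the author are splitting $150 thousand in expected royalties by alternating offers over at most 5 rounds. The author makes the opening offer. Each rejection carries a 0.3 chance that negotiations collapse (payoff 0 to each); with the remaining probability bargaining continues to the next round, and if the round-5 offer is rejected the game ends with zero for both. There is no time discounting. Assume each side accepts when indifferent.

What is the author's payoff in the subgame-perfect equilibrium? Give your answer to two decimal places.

Round 5 (the author proposes): rejection yields 0 for the publisher; the author offers 0 and keeps 150.
Round 4 (the publisher proposes): rejecting gives the author an expected 0.7 × 150 = 105; the publisher offers that and keeps 45.
Round 3 (the author proposes): rejecting gives the publisher an expected 0.7 × 45 = 31.5, so the author offers 31.5, keeping 118.5.
Round 2 (the publisher proposes): rejecting gives the author an expected 0.7 × 118.5 = 82.95; the publisher offers that and keeps 67.05.
Round 1 (the author proposes): rejecting gives the publisher an expected 0.7 × 67.05 = 46.935. The author offers 46.935 and keeps 150 − 46.935 = 103.065.

103.07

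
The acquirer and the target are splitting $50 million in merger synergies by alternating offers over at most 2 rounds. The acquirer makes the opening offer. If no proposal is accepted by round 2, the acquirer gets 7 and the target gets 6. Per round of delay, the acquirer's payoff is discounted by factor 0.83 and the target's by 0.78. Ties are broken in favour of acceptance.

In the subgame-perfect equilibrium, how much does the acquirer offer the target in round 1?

Round 2 (the target proposes): the acquirer gets 7 if talks fail, so the target offers 7 and keeps 43.
Round 1 (the acquirer proposes): the target can get 43 next round, worth 0.78 × 43 = 33.54 now; the acquirer offers that and keeps 16.46.

33.54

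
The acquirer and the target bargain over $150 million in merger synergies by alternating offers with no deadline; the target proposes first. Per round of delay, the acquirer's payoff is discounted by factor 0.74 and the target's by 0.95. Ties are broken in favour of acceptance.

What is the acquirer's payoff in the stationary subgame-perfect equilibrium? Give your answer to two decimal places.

18.69

Let x be the target's share when the target proposes and y be the acquirer's share when the acquirer proposes.
The acquirer accepts iff offered ≥ 0.74·y, so x = 150 − 0.74y. Symmetrically y = 150 − 0.95x.
Substituting: x = 150 − 0.74(150 − 0.95x), giving x(1 − 0.95·0.74) = 150(1 − 0.74).
So x = 150 × 0.26 / 0.297 ≈ 131.3131, and the acquirer receives 150 − x ≈ 18.6869.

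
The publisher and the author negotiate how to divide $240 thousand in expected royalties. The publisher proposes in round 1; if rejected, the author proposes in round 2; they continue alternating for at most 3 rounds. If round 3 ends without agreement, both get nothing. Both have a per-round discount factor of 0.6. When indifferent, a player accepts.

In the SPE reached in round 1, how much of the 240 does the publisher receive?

182.4

Round 3 (the publisher proposes): the author will accept anything ≥ 0, so the publisher offers 0 and keeps 240.
Round 2 (the author proposes): the publisher can get 240 next round, worth 0.6 × 240 = 144 now; the author offers that and keeps 96.
Round 1 (the publisher proposes): the author can get 96 next round, worth 0.6 × 96 = 57.6 now; the publisher offers that and keeps 182.4.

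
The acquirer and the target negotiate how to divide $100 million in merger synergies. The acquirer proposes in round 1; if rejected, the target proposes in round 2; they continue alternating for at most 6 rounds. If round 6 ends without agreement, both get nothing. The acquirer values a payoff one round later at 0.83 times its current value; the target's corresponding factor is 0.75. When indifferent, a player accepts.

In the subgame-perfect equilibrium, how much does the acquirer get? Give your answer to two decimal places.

50.25

Solve by backward induction from round 6.
Round 6 (the target proposes): the acquirer will accept anything ≥ 0, so the target offers 0 and keeps 100.
Round 5 (the acquirer proposes): the target can get 100 next round, worth 0.75 × 100 = 75 now; the acquirer offers that and keeps 25.
Round 4 (the target proposes): the acquirer can get 25 next round, worth 0.83 × 25 = 20.75 now, so the target offers 20.75, keeping 79.25.
Round 3 (the acquirer proposes): the target can get 79.25 next round, worth 0.75 × 79.25 = 59.4375 now, so the acquirer offers 59.4375, keeping 40.5625.
Round 2 (the target proposes): the acquirer can get 40.5625 next round, worth 0.83 × 40.5625 = 33.666875 now. The target offers 33.666875 and keeps 100 − 33.666875 = 66.333125.
Round 1 (the acquirer proposes): the target can get 66.333125 next round, worth 0.75 × 66.333125 = 49.74984375 now, so the acquirer offers 49.74984375, keeping 50.25015625.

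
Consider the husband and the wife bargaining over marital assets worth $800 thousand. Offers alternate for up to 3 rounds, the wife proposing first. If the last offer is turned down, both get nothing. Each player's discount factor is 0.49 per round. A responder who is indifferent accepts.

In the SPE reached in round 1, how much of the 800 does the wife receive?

600.08

Round 3 (the wife proposes): rejection yields 0 for the husband; the wife offers 0 and keeps 800.
Round 2 (the husband proposes): the wife can get 800 next round, worth 0.49 × 800 = 392 now. The husband offers 392 and keeps 800 − 392 = 408.
Round 1 (the wife proposes): the husband can get 408 next round, worth 0.49 × 408 = 199.92 now; the wife offers that and keeps 600.08.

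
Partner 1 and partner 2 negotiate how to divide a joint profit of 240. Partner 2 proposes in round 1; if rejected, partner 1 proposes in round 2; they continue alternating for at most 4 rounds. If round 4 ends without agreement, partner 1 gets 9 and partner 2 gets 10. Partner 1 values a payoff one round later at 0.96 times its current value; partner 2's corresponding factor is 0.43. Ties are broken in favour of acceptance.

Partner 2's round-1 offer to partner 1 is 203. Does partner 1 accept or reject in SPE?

Work out partner 1's continuation value if the offer is rejected.
Round 4 (partner 1 proposes): partner 2 gets 10 if talks fail, so partner 1 offers 10 and keeps 230.
Round 3 (partner 2 proposes): partner 1 can get 230 next round, worth 0.96 × 230 = 220.8 now, so partner 2 offers 220.8, keeping 19.2.
Round 2 (partner 1 proposes): partner 2 can get 19.2 next round, worth 0.43 × 19.2 = 8.256 now. Partner 1 offers 8.256 and keeps 240 − 8.256 = 231.744.
So by rejecting in round 1, partner 1 gets 231.744 next round, worth 0.96 × 231.744 = 222.47424 now.
Offer 203 < 222.47424, so partner 1 rejects.

Reject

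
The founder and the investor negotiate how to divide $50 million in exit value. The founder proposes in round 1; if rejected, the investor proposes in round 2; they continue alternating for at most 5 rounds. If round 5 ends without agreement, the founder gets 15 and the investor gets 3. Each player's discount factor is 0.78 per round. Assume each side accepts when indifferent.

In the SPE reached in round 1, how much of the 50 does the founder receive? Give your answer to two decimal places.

35.09

Round 5 (the founder proposes): the investor gets 3 if talks fail, so the founder offers 3 and keeps 47.
Round 4 (the investor proposes): the founder can get 47 next round, worth 0.78 × 47 = 36.66 now, so the investor offers 36.66, keeping 13.34.
Round 3 (the founder proposes): the investor can get 13.34 next round, worth 0.78 × 13.34 = 10.4052 now, so the founder offers 10.4052, keeping 39.5948.
Round 2 (the investor proposes): the founder can get 39.5948 next round, worth 0.78 × 39.5948 = 30.883944 now. The investor offers 30.883944 and keeps 50 − 30.883944 = 19.116056.
Round 1 (the founder proposes): the investor can get 19.116056 next round, worth 0.78 × 19.116056 = 14.91052368 now. The founder offers 14.91052368 and keeps 50 − 14.91052368 = 35.08947632.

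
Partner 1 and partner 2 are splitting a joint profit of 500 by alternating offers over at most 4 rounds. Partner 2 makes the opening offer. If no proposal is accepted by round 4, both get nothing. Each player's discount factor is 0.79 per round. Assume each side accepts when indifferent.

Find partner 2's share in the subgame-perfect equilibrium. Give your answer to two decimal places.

170.53

Round 4 (partner 1 proposes): partner 2 will accept anything ≥ 0, so partner 1 offers 0 and keeps 500.
Round 3 (partner 2 proposes): partner 1 can get 500 next round, worth 0.79 × 500 = 395 now, so partner 2 offers 395, keeping 105.
Round 2 (partner 1 proposes): partner 2 can get 105 next round, worth 0.79 × 105 = 82.95 now. Partner 1 offers 82.95 and keeps 500 − 82.95 = 417.05.
Round 1 (partner 2 proposes): partner 1 can get 417.05 next round, worth 0.79 × 417.05 = 329.4695 now, so partner 2 offers 329.4695, keeping 170.5305.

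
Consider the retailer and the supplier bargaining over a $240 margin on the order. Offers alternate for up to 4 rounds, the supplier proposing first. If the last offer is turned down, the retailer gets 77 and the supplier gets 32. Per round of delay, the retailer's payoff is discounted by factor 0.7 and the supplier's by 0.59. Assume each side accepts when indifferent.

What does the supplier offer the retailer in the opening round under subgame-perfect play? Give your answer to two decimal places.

129.01

Solve by backward induction from round 4.
Round 4 (the retailer proposes): the supplier gets 32 if talks fail, so the retailer offers 32 and keeps 208.
Round 3 (the supplier proposes): the retailer can get 208 next round, worth 0.7 × 208 = 145.6 now; the supplier offers that and keeps 94.4.
Round 2 (the retailer proposes): the supplier can get 94.4 next round, worth 0.59 × 94.4 = 55.696 now. The retailer offers 55.696 and keeps 240 − 55.696 = 184.304.
Round 1 (the supplier proposes): the retailer can get 184.304 next round, worth 0.7 × 184.304 = 129.0128 now, so the supplier offers 129.0128, keeping 110.9872.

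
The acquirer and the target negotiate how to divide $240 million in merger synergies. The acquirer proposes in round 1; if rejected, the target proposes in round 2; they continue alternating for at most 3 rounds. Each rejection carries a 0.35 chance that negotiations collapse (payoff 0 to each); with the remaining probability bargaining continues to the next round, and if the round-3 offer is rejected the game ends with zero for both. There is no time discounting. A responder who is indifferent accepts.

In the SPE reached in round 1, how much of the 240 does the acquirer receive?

185.4

Round 3 (the acquirer proposes): the target will accept anything ≥ 0, so the acquirer offers 0 and keeps 240.
Round 2 (the target proposes): rejecting gives the acquirer an expected 0.65 × 240 = 156. The target offers 156 and keeps 240 − 156 = 84.
Round 1 (the acquirer proposes): rejecting gives the target an expected 0.65 × 84 = 54.6. The acquirer offers 54.6 and keeps 240 − 54.6 = 185.4.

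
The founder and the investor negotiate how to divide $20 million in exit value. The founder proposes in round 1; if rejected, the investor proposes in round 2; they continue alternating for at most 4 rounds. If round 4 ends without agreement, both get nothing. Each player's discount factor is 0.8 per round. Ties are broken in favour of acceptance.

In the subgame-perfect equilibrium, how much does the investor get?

Solve by backward induction from round 4.
Round 4 (the investor proposes): rejection yields 0 for the founder; the investor offers 0 and keeps 20.
Round 3 (the founder proposes): the investor can get 20 next round, worth 0.8 × 20 = 16 now. The founder offers 16 and keeps 20 − 16 = 4.
Round 2 (the investor proposes): the founder can get 4 next round, worth 0.8 × 4 = 3.2 now, so the investor offers 3.2, keeping 16.8.
Round 1 (the founder proposes): the investor can get 16.8 next round, worth 0.8 × 16.8 = 13.44 now; the founder offers that and keeps 6.56.

13.44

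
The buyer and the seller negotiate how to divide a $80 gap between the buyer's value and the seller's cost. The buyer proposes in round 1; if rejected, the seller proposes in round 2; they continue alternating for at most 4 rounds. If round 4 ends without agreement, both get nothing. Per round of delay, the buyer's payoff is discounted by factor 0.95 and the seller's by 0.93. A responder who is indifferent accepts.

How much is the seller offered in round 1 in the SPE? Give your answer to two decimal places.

Round 4 (the seller proposes): rejection yields 0 for the buyer; the seller offers 0 and keeps 80.
Round 3 (the buyer proposes): the seller can get 80 next round, worth 0.93 × 80 = 74.4 now. The buyer offers 74.4 and keeps 80 − 74.4 = 5.6.
Round 2 (the seller proposes): the buyer can get 5.6 next round, worth 0.95 × 5.6 = 5.32 now; the seller offers that and keeps 74.68.
Round 1 (the buyer proposes): the seller can get 74.68 next round, worth 0.93 × 74.68 = 69.4524 now, so the buyer offers 69.4524, keeping 10.5476.

69.45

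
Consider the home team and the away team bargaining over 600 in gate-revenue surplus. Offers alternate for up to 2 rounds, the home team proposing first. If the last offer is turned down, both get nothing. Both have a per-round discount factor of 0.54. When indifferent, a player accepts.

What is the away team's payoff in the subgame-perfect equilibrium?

Round 2 (the away team proposes): rejection yields 0 for the home team; the away team offers 0 and keeps 600.
Round 1 (the home team proposes): the away team can get 600 next round, worth 0.54 × 600 = 324 now, so the home team offers 324, keeping 276.

324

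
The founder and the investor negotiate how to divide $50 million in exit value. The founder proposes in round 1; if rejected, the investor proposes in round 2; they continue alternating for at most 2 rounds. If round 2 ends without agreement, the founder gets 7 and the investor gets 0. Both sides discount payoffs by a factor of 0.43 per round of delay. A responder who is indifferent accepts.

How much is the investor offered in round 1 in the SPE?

18.49

Round 2 (the investor proposes): the founder gets 7 if talks fail, so the investor offers 7 and keeps 43.
Round 1 (the founder proposes): the investor can get 43 next round, worth 0.43 × 43 = 18.49 now. The founder offers 18.49 and keeps 50 − 18.49 = 31.51.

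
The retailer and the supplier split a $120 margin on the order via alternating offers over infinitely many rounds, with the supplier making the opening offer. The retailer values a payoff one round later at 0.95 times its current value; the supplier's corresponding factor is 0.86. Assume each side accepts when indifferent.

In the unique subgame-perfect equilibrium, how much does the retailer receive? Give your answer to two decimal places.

87.21

Let x be the supplier's share when the supplier proposes and y be the retailer's share when the retailer proposes.
The retailer accepts iff offered ≥ 0.95·y, so x = 120 − 0.95y. Symmetrically y = 120 − 0.86x.
Substituting: x = 120 − 0.95(120 − 0.86x), giving x(1 − 0.86·0.95) = 120(1 − 0.95).
So x = 120 × 0.05 / 0.183 ≈ 32.7869, and the retailer receives 120 − x ≈ 87.2131.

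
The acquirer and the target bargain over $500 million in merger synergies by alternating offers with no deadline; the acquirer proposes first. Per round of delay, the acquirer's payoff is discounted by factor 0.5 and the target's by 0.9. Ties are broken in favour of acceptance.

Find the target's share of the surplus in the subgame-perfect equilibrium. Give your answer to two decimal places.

409.09

In a stationary SPE each proposer offers the other exactly their discounted continuation value.
If the acquirer keeps x when proposing and the target keeps y when proposing, then x = 500 − 0.9y and y = 500 − 0.5x.
Solving: x = 500(1 − 0.9) / (1 − 0.5·0.9) = 50 / 0.55 ≈ 90.9091.
The target gets 500 − 90.9091 ≈ 409.0909.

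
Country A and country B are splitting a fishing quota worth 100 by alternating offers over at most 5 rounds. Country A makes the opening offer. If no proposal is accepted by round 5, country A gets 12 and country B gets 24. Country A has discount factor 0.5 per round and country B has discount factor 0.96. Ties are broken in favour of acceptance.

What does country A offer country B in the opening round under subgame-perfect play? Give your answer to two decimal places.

76.57

Round 5 (country A proposes): country B gets 24 if talks fail, so country A offers 24 and keeps 76.
Round 4 (country B proposes): country A can get 76 next round, worth 0.5 × 76 = 38 now; country B offers that and keeps 62.
Round 3 (country A proposes): country B can get 62 next round, worth 0.96 × 62 = 59.52 now; country A offers that and keeps 40.48.
Round 2 (country B proposes): country A can get 40.48 next round, worth 0.5 × 40.48 = 20.24 now, so country B offers 20.24, keeping 79.76.
Round 1 (country A proposes): country B can get 79.76 next round, worth 0.96 × 79.76 = 76.5696 now, so country A offers 76.5696, keeping 23.4304.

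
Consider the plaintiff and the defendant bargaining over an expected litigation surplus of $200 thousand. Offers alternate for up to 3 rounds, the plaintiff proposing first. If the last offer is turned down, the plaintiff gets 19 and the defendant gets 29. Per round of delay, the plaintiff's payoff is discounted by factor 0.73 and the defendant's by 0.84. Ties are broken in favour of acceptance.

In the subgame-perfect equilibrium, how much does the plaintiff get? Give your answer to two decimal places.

Solve by backward induction from round 3.
Round 3 (the plaintiff proposes): the defendant gets 29 if talks fail, so the plaintiff offers 29 and keeps 171.
Round 2 (the defendant proposes): the plaintiff can get 171 next round, worth 0.73 × 171 = 124.83 now. The defendant offers 124.83 and keeps 200 − 124.83 = 75.17.
Round 1 (the plaintiff proposes): the defendant can get 75.17 next round, worth 0.84 × 75.17 = 63.1428 now; the plaintiff offers that and keeps 136.8572.

136.86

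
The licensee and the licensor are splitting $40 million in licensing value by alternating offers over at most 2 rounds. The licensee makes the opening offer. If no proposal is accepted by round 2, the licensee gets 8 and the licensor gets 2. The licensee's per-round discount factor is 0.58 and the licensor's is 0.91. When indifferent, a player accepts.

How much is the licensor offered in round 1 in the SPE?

29.12

Round 2 (the licensor proposes): the licensee gets 8 if talks fail, so the licensor offers 8 and keeps 32.
Round 1 (the licensee proposes): the licensor can get 32 next round, worth 0.91 × 32 = 29.12 now. The licensee offers 29.12 and keeps 40 − 29.12 = 10.88.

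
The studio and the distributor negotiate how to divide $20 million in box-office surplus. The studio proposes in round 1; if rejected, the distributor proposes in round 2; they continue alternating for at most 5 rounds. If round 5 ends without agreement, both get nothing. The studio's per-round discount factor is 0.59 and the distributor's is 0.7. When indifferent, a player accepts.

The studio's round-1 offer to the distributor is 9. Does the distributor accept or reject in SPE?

Round 5 (the studio proposes): the distributor will accept anything ≥ 0, so the studio offers 0 and keeps 20.
Round 4 (the distributor proposes): the studio can get 20 next round, worth 0.59 × 20 = 11.8 now. The distributor offers 11.8 and keeps 20 − 11.8 = 8.2.
Round 3 (the studio proposes): the distributor can get 8.2 next round, worth 0.7 × 8.2 = 5.74 now. The studio offers 5.74 and keeps 20 − 5.74 = 14.26.
Round 2 (the distributor proposes): the studio can get 14.26 next round, worth 0.59 × 14.26 = 8.4134 now. The distributor offers 8.4134 and keeps 20 − 8.4134 = 11.5866.
So by rejecting in round 1, the distributor gets 11.5866 next round, worth 0.7 × 11.5866 = 8.11062 now.
Offer 9 ≥ 8.11062, so the distributor accepts.

Accept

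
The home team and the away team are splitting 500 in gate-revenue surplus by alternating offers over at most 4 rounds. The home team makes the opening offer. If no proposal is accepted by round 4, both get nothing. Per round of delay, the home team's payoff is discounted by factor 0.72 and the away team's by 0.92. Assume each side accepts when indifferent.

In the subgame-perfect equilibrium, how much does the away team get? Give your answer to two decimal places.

433.50

Round 4 (the away team proposes): the home team will accept anything ≥ 0, so the away team offers 0 and keeps 500.
Round 3 (the home team proposes): the away team can get 500 next round, worth 0.92 × 500 = 460 now, so the home team offers 460, keeping 40.
Round 2 (the away team proposes): the home team can get 40 next round, worth 0.72 × 40 = 28.8 now; the away team offers that and keeps 471.2.
Round 1 (the home team proposes): the away team can get 471.2 next round, worth 0.92 × 471.2 = 433.504 now, so the home team offers 433.504, keeping 66.496.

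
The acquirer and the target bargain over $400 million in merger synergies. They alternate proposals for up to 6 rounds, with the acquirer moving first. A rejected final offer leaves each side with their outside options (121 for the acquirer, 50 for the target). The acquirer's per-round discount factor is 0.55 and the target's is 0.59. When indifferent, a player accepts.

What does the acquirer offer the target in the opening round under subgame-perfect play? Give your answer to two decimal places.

Round 6 (the target proposes): the acquirer gets 121 if talks fail, so the target offers 121 and keeps 279.
Round 5 (the acquirer proposes): the target can get 279 next round, worth 0.59 × 279 = 164.61 now; the acquirer offers that and keeps 235.39.
Round 4 (the target proposes): the acquirer can get 235.39 next round, worth 0.55 × 235.39 = 129.4645 now; the target offers that and keeps 270.5355.
Round 3 (the acquirer proposes): the target can get 270.5355 next round, worth 0.59 × 270.5355 = 159.615945 now; the acquirer offers that and keeps 240.384055.
Round 2 (the target proposes): the acquirer can get 240.384055 next round, worth 0.55 × 240.384055 = 132.21123025 now. The target offers 132.21123025 and keeps 400 − 132.21123025 = 267.78876975.
Round 1 (the acquirer proposes): the target can get 267.78876975 next round, worth 0.59 × 267.78876975 = 157.9953741525 now, so the acquirer offers 157.9953741525, keeping 242.0046258475.

158.00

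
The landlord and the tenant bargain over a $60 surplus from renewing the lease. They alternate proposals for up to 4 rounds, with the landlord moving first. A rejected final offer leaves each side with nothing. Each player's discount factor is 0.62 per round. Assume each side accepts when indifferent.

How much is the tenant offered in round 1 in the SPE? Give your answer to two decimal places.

28.44

Round 4 (the tenant proposes): rejection yields 0 for the landlord; the tenant offers 0 and keeps 60.
Round 3 (the landlord proposes): the tenant can get 60 next round, worth 0.62 × 60 = 37.2 now. The landlord offers 37.2 and keeps 60 − 37.2 = 22.8.
Round 2 (the tenant proposes): the landlord can get 22.8 next round, worth 0.62 × 22.8 = 14.136 now; the tenant offers that and keeps 45.864.
Round 1 (the landlord proposes): the tenant can get 45.864 next round, worth 0.62 × 45.864 = 28.43568 now, so the landlord offers 28.43568, keeping 31.56432.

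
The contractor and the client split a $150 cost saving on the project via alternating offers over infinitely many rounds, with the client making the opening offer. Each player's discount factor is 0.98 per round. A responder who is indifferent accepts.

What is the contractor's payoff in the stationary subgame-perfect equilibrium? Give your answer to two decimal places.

Let x be the client's share when the client proposes and y be the contractor's share when the contractor proposes.
The contractor accepts iff offered ≥ 0.98·y, so x = 150 − 0.98y. Symmetrically y = 150 − 0.98x.
Substituting: x = 150 − 0.98(150 − 0.98x), giving x(1 − 0.98·0.98) = 150(1 − 0.98).
So x = 150 × 0.02 / 0.0396 ≈ 75.7576, and the contractor receives 150 − x ≈ 74.2424.

74.24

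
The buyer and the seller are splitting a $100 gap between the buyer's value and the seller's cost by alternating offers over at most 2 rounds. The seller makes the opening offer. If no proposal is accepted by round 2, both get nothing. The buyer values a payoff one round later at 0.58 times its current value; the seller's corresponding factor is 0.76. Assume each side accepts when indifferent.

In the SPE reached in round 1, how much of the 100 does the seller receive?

Round 2 (the buyer proposes): rejection yields 0 for the seller; the buyer offers 0 and keeps 100.
Round 1 (the seller proposes): the buyer can get 100 next round, worth 0.58 × 100 = 58 now; the seller offers that and keeps 42.

42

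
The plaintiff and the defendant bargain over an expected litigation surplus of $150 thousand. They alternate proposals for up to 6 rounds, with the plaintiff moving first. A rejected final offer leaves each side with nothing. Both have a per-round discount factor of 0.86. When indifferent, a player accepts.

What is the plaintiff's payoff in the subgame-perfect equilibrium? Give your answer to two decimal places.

48.02

Round 6 (the defendant proposes): the plaintiff will accept anything ≥ 0, so the defendant offers 0 and keeps 150.
Round 5 (the plaintiff proposes): the defendant can get 150 next round, worth 0.86 × 150 = 129 now; the plaintiff offers that and keeps 21.
Round 4 (the defendant proposes): the plaintiff can get 21 next round, worth 0.86 × 21 = 18.06 now. The defendant offers 18.06 and keeps 150 − 18.06 = 131.94.
Round 3 (the plaintiff proposes): the defendant can get 131.94 next round, worth 0.86 × 131.94 = 113.4684 now; the plaintiff offers that and keeps 36.5316.
Round 2 (the defendant proposes): the plaintiff can get 36.5316 next round, worth 0.86 × 36.5316 = 31.417176 now; the defendant offers that and keeps 118.582824.
Round 1 (the plaintiff proposes): the defendant can get 118.582824 next round, worth 0.86 × 118.582824 = 101.98122864 now, so the plaintiff offers 101.98122864, keeping 48.01877136.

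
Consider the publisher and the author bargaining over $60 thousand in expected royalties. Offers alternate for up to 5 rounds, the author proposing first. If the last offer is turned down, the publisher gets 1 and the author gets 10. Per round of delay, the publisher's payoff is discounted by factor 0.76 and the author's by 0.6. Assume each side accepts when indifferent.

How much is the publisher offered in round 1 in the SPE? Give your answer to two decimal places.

26.77

Round 5 (the author proposes): the publisher gets 1 if talks fail, so the author offers 1 and keeps 59.
Round 4 (the publisher proposes): the author can get 59 next round, worth 0.6 × 59 = 35.4 now; the publisher offers that and keeps 24.6.
Round 3 (the author proposes): the publisher can get 24.6 next round, worth 0.76 × 24.6 = 18.696 now; the author offers that and keeps 41.304.
Round 2 (the publisher proposes): the author can get 41.304 next round, worth 0.6 × 41.304 = 24.7824 now. The publisher offers 24.7824 and keeps 60 − 24.7824 = 35.2176.
Round 1 (the author proposes): the publisher can get 35.2176 next round, worth 0.76 × 35.2176 = 26.765376 now, so the author offers 26.765376, keeping 33.234624.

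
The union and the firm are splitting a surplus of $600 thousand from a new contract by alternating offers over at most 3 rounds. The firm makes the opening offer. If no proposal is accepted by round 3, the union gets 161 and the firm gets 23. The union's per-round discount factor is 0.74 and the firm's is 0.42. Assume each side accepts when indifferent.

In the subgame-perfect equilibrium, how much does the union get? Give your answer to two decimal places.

Solve by backward induction from round 3.
Round 3 (the firm proposes): the union gets 161 if talks fail, so the firm offers 161 and keeps 439.
Round 2 (the union proposes): the firm can get 439 next round, worth 0.42 × 439 = 184.38 now; the union offers that and keeps 415.62.
Round 1 (the firm proposes): the union can get 415.62 next round, worth 0.74 × 415.62 = 307.5588 now. The firm offers 307.5588 and keeps 600 − 307.5588 = 292.4412.

307.56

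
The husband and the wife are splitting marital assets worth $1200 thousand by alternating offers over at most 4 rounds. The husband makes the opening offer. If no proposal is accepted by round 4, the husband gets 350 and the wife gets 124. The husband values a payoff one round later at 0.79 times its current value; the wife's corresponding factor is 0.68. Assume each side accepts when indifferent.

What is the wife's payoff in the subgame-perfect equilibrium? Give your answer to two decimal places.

Round 4 (the wife proposes): the husband gets 350 if talks fail, so the wife offers 350 and keeps 850.
Round 3 (the husband proposes): the wife can get 850 next round, worth 0.68 × 850 = 578 now; the husband offers that and keeps 622.
Round 2 (the wife proposes): the husband can get 622 next round, worth 0.79 × 622 = 491.38 now. The wife offers 491.38 and keeps 1200 − 491.38 = 708.62.
Round 1 (the husband proposes): the wife can get 708.62 next round, worth 0.68 × 708.62 = 481.8616 now, so the husband offers 481.8616, keeping 718.1384.

481.86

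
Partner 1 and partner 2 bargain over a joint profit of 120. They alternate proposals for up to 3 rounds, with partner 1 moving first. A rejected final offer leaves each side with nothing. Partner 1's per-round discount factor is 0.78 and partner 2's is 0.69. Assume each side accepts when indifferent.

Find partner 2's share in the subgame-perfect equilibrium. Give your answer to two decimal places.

18.22

Round 3 (partner 1 proposes): rejection yields 0 for partner 2; partner 1 offers 0 and keeps 120.
Round 2 (partner 2 proposes): partner 1 can get 120 next round, worth 0.78 × 120 = 93.6 now. Partner 2 offers 93.6 and keeps 120 − 93.6 = 26.4.
Round 1 (partner 1 proposes): partner 2 can get 26.4 next round, worth 0.69 × 26.4 = 18.216 now, so partner 1 offers 18.216, keeping 101.784.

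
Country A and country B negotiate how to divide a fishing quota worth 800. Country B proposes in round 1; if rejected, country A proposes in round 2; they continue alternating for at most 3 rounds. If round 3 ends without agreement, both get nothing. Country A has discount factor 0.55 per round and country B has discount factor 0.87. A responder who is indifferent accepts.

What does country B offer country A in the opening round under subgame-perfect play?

57.2

Round 3 (country B proposes): country A will accept anything ≥ 0, so country B offers 0 and keeps 800.
Round 2 (country A proposes): country B can get 800 next round, worth 0.87 × 800 = 696 now. Country A offers 696 and keeps 800 − 696 = 104.
Round 1 (country B proposes): country A can get 104 next round, worth 0.55 × 104 = 57.2 now, so country B offers 57.2, keeping 742.8.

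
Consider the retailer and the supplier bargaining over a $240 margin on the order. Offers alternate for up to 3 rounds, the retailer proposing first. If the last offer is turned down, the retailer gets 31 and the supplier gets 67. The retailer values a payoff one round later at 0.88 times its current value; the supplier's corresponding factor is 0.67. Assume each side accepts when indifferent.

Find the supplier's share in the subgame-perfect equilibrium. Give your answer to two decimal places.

Round 3 (the retailer proposes): the supplier gets 67 if talks fail, so the retailer offers 67 and keeps 173.
Round 2 (the supplier proposes): the retailer can get 173 next round, worth 0.88 × 173 = 152.24 now; the supplier offers that and keeps 87.76.
Round 1 (the retailer proposes): the supplier can get 87.76 next round, worth 0.67 × 87.76 = 58.7992 now, so the retailer offers 58.7992, keeping 181.2008.

58.80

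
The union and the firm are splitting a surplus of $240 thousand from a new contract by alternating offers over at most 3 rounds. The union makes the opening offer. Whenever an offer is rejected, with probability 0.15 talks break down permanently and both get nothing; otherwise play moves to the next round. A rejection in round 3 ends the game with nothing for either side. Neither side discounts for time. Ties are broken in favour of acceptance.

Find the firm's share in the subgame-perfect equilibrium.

30.6

Round 3 (the union proposes): the firm will accept anything ≥ 0, so the union offers 0 and keeps 240.
Round 2 (the firm proposes): rejecting gives the union an expected 0.85 × 240 = 204; the firm offers that and keeps 36.
Round 1 (the union proposes): rejecting gives the firm an expected 0.85 × 36 = 30.6; the union offers that and keeps 209.4.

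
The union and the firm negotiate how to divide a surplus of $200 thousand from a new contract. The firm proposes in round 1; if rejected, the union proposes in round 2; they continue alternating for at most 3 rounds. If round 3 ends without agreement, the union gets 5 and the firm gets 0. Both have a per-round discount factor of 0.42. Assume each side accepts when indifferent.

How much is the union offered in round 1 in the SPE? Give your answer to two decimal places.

Solve by backward induction from round 3.
Round 3 (the firm proposes): the union gets 5 if talks fail, so the firm offers 5 and keeps 195.
Round 2 (the union proposes): the firm can get 195 next round, worth 0.42 × 195 = 81.9 now; the union offers that and keeps 118.1.
Round 1 (the firm proposes): the union can get 118.1 next round, worth 0.42 × 118.1 = 49.602 now, so the firm offers 49.602, keeping 150.398.

49.60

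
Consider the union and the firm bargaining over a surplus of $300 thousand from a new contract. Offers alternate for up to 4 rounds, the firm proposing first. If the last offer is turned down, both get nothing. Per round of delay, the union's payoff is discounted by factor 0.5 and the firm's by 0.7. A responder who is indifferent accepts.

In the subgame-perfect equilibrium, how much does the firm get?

Round 4 (the union proposes): the firm will accept anything ≥ 0, so the union offers 0 and keeps 300.
Round 3 (the firm proposes): the union can get 300 next round, worth 0.5 × 300 = 150 now; the firm offers that and keeps 150.
Round 2 (the union proposes): the firm can get 150 next round, worth 0.7 × 150 = 105 now. The union offers 105 and keeps 300 − 105 = 195.
Round 1 (the firm proposes): the union can get 195 next round, worth 0.5 × 195 = 97.5 now. The firm offers 97.5 and keeps 300 − 97.5 = 202.5.

202.5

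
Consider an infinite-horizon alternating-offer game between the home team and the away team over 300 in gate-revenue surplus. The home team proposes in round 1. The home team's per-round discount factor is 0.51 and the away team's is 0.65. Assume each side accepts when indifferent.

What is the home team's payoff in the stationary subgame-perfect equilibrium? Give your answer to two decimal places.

157.07

Let x be the home team's share when the home team proposes and y be the away team's share when the away team proposes.
The away team accepts iff offered ≥ 0.65·y, so x = 300 − 0.65y. Symmetrically y = 300 − 0.51x.
Substituting: x = 300 − 0.65(300 − 0.51x), giving x(1 − 0.51·0.65) = 300(1 − 0.65).
So x = 300 × 0.35 / 0.6685 ≈ 157.0681, and the away team receives 300 − x ≈ 142.9319.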